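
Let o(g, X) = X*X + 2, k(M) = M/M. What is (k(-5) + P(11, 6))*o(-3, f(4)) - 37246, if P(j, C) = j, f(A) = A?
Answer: -37030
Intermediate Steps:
k(M) = 1
o(g, X) = 2 + X² (o(g, X) = X² + 2 = 2 + X²)
(k(-5) + P(11, 6))*o(-3, f(4)) - 37246 = (1 + 11)*(2 + 4²) - 37246 = 12*(2 + 16) - 37246 = 12*18 - 37246 = 216 - 37246 = -37030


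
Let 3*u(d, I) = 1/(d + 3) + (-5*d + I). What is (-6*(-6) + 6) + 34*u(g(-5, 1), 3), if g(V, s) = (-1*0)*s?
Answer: 718/9 ≈ 79.778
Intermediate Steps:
g(V, s) = 0 (g(V, s) = 0*s = 0)
u(d, I) = -5*d/3 + I/3 + 1/(3*(3 + d)) (u(d, I) = (1/(d + 3) + (-5*d + I))/3 = (1/(3 + d) + (I - 5*d))/3 = (I + 1/(3 + d) - 5*d)/3 = -5*d/3 + I/3 + 1/(3*(3 + d)))
(-6*(-6) + 6) + 34*u(g(-5, 1), 3) = (-6*(-6) + 6) + 34*((1 - 15*0 - 5*0² + 3*3 + 3*0)/(3*(3 + 0))) = (36 + 6) + 34*((⅓)*(1 + 0 - 5*0 + 9 + 0)/3) = 42 + 34*((⅓)*(⅓)*(1 + 0 + 0 + 9 + 0)) = 42 + 34*((⅓)*(⅓)*10) = 42 + 34*(10/9) = 42 + 340/9 = 718/9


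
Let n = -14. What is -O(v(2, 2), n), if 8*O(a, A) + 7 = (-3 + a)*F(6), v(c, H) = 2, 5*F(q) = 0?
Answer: 7/8 ≈ 0.87500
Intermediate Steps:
F(q) = 0 (F(q) = (⅕)*0 = 0)
O(a, A) = -7/8 (O(a, A) = -7/8 + ((-3 + a)*0)/8 = -7/8 + (⅛)*0 = -7/8 + 0 = -7/8)
-O(v(2, 2), n) = -1*(-7/8) = 7/8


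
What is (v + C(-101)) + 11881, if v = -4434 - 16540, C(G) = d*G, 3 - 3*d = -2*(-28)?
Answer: -21926/3 ≈ -7308.7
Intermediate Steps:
d = -53/3 (d = 1 - (-2)*(-28)/3 = 1 - 1/3*56 = 1 - 56/3 = -53/3 ≈ -17.667)
C(G) = -53*G/3
v = -20974
(v + C(-101)) + 11881 = (-20974 - 53/3*(-101)) + 11881 = (-20974 + 5353/3) + 11881 = -57569/3 + 11881 = -21926/3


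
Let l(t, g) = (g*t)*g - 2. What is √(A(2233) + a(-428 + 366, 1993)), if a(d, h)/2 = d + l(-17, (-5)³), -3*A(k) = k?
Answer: I*√4789101/3 ≈ 729.47*I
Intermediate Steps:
A(k) = -k/3
l(t, g) = -2 + t*g² (l(t, g) = t*g² - 2 = -2 + t*g²)
a(d, h) = -531254 + 2*d (a(d, h) = 2*(d + (-2 - 17*((-5)³)²)) = 2*(d + (-2 - 17*(-125)²)) = 2*(d + (-2 - 17*15625)) = 2*(d + (-2 - 265625)) = 2*(d - 265627) = 2*(-265627 + d) = -531254 + 2*d)
√(A(2233) + a(-428 + 366, 1993)) = √(-⅓*2233 + (-531254 + 2*(-428 + 366))) = √(-2233/3 + (-531254 + 2*(-62))) = √(-2233/3 + (-531254 - 124)) = √(-2233/3 - 531378) = √(-1596367/3) = I*√4789101/3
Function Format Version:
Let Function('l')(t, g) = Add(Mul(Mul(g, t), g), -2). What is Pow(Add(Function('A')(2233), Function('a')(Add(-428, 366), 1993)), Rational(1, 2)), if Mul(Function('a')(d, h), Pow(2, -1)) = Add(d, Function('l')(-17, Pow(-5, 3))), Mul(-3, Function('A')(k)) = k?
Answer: Mul(Rational(1, 3), I, Pow(4789101, Rational(1, 2))) ≈ Mul(729.47, I)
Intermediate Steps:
Function('A')(k) = Mul(Rational(-1, 3), k)
Function('l')(t, g) = Add(-2, Mul(t, Pow(g, 2))) (Function('l')(t, g) = Add(Mul(t, Pow(g, 2)), -2) = Add(-2, Mul(t, Pow(g, 2))))
Function('a')(d, h) = Add(-531254, Mul(2, d)) (Function('a')(d, h) = Mul(2, Add(d, Add(-2, Mul(-17, Pow(Pow(-5, 3), 2))))) = Mul(2, Add(d, Add(-2, Mul(-17, Pow(-125, 2))))) = Mul(2, Add(d, Add(-2, Mul(-17, 15625)))) = Mul(2, Add(d, Add(-2, -265625))) = Mul(2, Add(d, -265627)) = Mul(2, Add(-265627, d)) = Add(-531254, Mul(2, d)))
Pow(Add(Function('A')(2233), Function('a')(Add(-428, 366), 1993)), Rational(1, 2)) = Pow(Add(Mul(Rational(-1, 3), 2233), Add(-531254, Mul(2, Add(-428, 366)))), Rational(1, 2)) = Pow(Add(Rational(-2233, 3), Add(-531254, Mul(2, -62))), Rational(1, 2)) = Pow(Add(Rational(-2233, 3), Add(-531254, -124)), Rational(1, 2)) = Pow(Add(Rational(-2233, 3), -531378), Rational(1, 2)) = Pow(Rational(-1596367, 3), Rational(1, 2)) = Mul(Rational(1, 3), I, Pow(4789101, Rational(1, 2)))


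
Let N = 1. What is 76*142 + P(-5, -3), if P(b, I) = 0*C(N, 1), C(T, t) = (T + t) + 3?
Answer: 10792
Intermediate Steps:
C(T, t) = 3 + T + t
P(b, I) = 0 (P(b, I) = 0*(3 + 1 + 1) = 0*5 = 0)
76*142 + P(-5, -3) = 76*142 + 0 = 10792 + 0 = 10792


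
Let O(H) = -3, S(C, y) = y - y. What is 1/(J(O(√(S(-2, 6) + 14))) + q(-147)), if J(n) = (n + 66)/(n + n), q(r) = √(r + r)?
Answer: -2/77 - 4*I*√6/231 ≈ -0.025974 - 0.042415*I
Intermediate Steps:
q(r) = √2*√r (q(r) = √(2*r) = √2*√r)
S(C, y) = 0
J(n) = (66 + n)/(2*n) (J(n) = (66 + n)/((2*n)) = (66 + n)*(1/(2*n)) = (66 + n)/(2*n))
1/(J(O(√(S(-2, 6) + 14))) + q(-147)) = 1/((½)*(66 - 3)/(-3) + √2*√(-147)) = 1/((½)*(-⅓)*63 + √2*(7*I*√3)) = 1/(-21/2 + 7*I*√6)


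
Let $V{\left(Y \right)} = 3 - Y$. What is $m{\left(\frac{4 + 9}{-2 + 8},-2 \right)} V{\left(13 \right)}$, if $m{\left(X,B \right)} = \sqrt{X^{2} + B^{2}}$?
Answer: $- \frac{5 \sqrt{313}}{3} \approx -29.486$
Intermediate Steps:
$m{\left(X,B \right)} = \sqrt{B^{2} + X^{2}}$
$m{\left(\frac{4 + 9}{-2 + 8},-2 \right)} V{\left(13 \right)} = \sqrt{\left(-2\right)^{2} + \left(\frac{4 + 9}{-2 + 8}\right)^{2}} \left(3 - 13\right) = \sqrt{4 + \left(\frac{13}{6}\right)^{2}} \left(3 - 13\right) = \sqrt{4 + \left(13 \cdot \frac{1}{6}\right)^{2}} \left(-10\right) = \sqrt{4 + \left(\frac{13}{6}\right)^{2}} \left(-10\right) = \sqrt{4 + \frac{169}{36}} \left(-10\right) = \sqrt{\frac{313}{36}} \left(-10\right) = \frac{\sqrt{313}}{6} \left(-10\right) = - \frac{5 \sqrt{313}}{3}$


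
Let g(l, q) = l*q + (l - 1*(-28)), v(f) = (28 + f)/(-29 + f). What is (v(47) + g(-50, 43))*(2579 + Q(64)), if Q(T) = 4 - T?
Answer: -32764633/6 ≈ -5.4608e+6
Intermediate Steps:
v(f) = (28 + f)/(-29 + f)
g(l, q) = 28 + l + l*q (g(l, q) = l*q + (l + 28) = l*q + (28 + l) = 28 + l + l*q)
(v(47) + g(-50, 43))*(2579 + Q(64)) = ((28 + 47)/(-29 + 47) + (28 - 50 - 50*43))*(2579 + (4 - 1*64)) = (75/18 + (28 - 50 - 2150))*(2579 + (4 - 64)) = ((1/18)*75 - 2172)*(2579 - 60) = (25/6 - 2172)*2519 = -13007/6*2519 = -32764633/6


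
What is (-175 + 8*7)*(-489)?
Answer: 58191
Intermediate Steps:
(-175 + 8*7)*(-489) = (-175 + 56)*(-489) = -119*(-489) = 58191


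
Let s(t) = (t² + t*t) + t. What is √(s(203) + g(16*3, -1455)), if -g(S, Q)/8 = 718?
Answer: √76877 ≈ 277.27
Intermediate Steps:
g(S, Q) = -5744 (g(S, Q) = -8*718 = -5744)
s(t) = t + 2*t² (s(t) = (t² + t²) + t = 2*t² + t = t + 2*t²)
√(s(203) + g(16*3, -1455)) = √(203*(1 + 2*203) - 5744) = √(203*(1 + 406) - 5744) = √(203*407 - 5744) = √(82621 - 5744) = √76877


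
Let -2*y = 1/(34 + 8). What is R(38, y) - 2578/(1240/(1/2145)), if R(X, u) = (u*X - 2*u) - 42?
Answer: -394989323/9309300 ≈ -42.430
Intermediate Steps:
y = -1/84 (y = -1/(2*(34 + 8)) = -½/42 = -½*1/42 = -1/84 ≈ -0.011905)
R(X, u) = -42 - 2*u + X*u (R(X, u) = (X*u - 2*u) - 42 = (-2*u + X*u) - 42 = -42 - 2*u + X*u)
R(38, y) - 2578/(1240/(1/2145)) = (-42 - 2*(-1/84) + 38*(-1/84)) - 2578/(1240/(1/2145)) = (-42 + 1/42 - 19/42) - 2578/(1240/(1/2145)) = -297/7 - 2578/(1240*2145) = -297/7 - 2578/2659800 = -297/7 - 2578*1/2659800 = -297/7 - 1289/1329900 = -394989323/9309300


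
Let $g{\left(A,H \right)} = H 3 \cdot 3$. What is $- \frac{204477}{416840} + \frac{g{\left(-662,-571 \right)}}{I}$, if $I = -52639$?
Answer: $- \frac{8621324043}{21942040760} \approx -0.39291$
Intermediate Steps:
$g{\left(A,H \right)} = 9 H$ ($g{\left(A,H \right)} = 3 H 3 = 9 H$)
$- \frac{204477}{416840} + \frac{g{\left(-662,-571 \right)}}{I} = - \frac{204477}{416840} + \frac{9 \left(-571\right)}{-52639} = \left(-204477\right) \frac{1}{416840} - - \frac{5139}{52639} = - \frac{204477}{416840} + \frac{5139}{52639} = - \frac{8621324043}{21942040760}$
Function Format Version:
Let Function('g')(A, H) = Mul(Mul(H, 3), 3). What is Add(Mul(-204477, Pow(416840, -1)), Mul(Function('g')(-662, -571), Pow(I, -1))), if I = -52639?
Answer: Rational(-8621324043, 21942040760) ≈ -0.39291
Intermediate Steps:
Function('g')(A, H) = Mul(9, H) (Function('g')(A, H) = Mul(Mul(3, H), 3) = Mul(9, H))
Add(Mul(-204477, Pow(416840, -1)), Mul(Function('g')(-662, -571), Pow(I, -1))) = Add(Mul(-204477, Pow(416840, -1)), Mul(Mul(9, -571), Pow(-52639, -1))) = Add(Mul(-204477, Rational(1, 416840)), Mul(-5139, Rational(-1, 52639))) = Add(Rational(-204477, 416840), Rational(5139, 52639)) = Rational(-8621324043, 21942040760)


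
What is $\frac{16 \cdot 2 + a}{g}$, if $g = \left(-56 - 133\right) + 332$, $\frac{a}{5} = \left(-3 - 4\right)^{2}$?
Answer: $\frac{277}{143} \approx 1.9371$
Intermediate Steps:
$a = 245$ ($a = 5 \left(-3 - 4\right)^{2} = 5 \left(-7\right)^{2} = 5 \cdot 49 = 245$)
$g = 143$ ($g = -189 + 332 = 143$)
$\frac{16 \cdot 2 + a}{g} = \frac{16 \cdot 2 + 245}{143} = \left(32 + 245\right) \frac{1}{143} = 277 \cdot \frac{1}{143} = \frac{277}{143}$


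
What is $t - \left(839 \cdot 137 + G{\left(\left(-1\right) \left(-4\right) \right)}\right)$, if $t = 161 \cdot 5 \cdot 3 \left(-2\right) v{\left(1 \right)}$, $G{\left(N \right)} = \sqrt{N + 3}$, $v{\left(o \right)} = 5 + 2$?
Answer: $-148753 - \sqrt{7} \approx -1.4876 \cdot 10^{5}$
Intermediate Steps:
$v{\left(o \right)} = 7$
$G{\left(N \right)} = \sqrt{3 + N}$
$t = -33810$ ($t = 161 \cdot 5 \cdot 3 \left(-2\right) 7 = 161 \cdot 15 \left(-2\right) 7 = 161 \left(-30\right) 7 = \left(-4830\right) 7 = -33810$)
$t - \left(839 \cdot 137 + G{\left(\left(-1\right) \left(-4\right) \right)}\right) = -33810 - \left(839 \cdot 137 + \sqrt{3 - -4}\right) = -33810 - \left(114943 + \sqrt{3 + 4}\right) = -33810 - \left(114943 + \sqrt{7}\right) = -148753 - \sqrt{7}$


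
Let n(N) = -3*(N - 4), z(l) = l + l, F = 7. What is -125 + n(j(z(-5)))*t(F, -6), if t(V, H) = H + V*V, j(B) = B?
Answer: 1681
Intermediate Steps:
z(l) = 2*l
t(V, H) = H + V²
n(N) = 12 - 3*N (n(N) = -3*(-4 + N) = 12 - 3*N)
-125 + n(j(z(-5)))*t(F, -6) = -125 + (12 - 6*(-5))*(-6 + 7²) = -125 + (12 - 3*(-10))*(-6 + 49) = -125 + (12 + 30)*43 = -125 + 42*43 = -125 + 1806 = 1681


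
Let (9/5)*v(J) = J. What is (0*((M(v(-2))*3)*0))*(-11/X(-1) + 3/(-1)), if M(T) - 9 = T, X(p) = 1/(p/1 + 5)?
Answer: 0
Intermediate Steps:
v(J) = 5*J/9
X(p) = 1/(5 + p) (X(p) = 1/(p*1 + 5) = 1/(p + 5) = 1/(5 + p))
M(T) = 9 + T
(0*((M(v(-2))*3)*0))*(-11/X(-1) + 3/(-1)) = (0*(((9 + (5/9)*(-2))*3)*0))*(-11/(1/(5 - 1)) + 3/(-1)) = (0*(((9 - 10/9)*3)*0))*(-11/(1/4) + 3*(-1)) = (0*(((71/9)*3)*0))*(-11/1/4 - 3) = (0*((71/3)*0))*(-11*4 - 3) = (0*0)*(-44 - 3) = 0*(-47) = 0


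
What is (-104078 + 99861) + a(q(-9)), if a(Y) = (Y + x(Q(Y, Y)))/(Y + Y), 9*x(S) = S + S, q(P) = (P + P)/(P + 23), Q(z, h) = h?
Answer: -75895/18 ≈ -4216.4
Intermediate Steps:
q(P) = 2*P/(23 + P) (q(P) = (2*P)/(23 + P) = 2*P/(23 + P))
x(S) = 2*S/9 (x(S) = (S + S)/9 = (2*S)/9 = 2*S/9)
a(Y) = 11/18 (a(Y) = (Y + 2*Y/9)/(Y + Y) = (11*Y/9)/((2*Y)) = (11*Y/9)*(1/(2*Y)) = 11/18)
(-104078 + 99861) + a(q(-9)) = (-104078 + 99861) + 11/18 = -4217 + 11/18 = -75895/18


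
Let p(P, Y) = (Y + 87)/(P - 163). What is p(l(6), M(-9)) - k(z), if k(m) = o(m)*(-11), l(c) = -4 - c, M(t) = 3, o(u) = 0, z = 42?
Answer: -90/173 ≈ -0.52023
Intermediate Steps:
k(m) = 0 (k(m) = 0*(-11) = 0)
p(P, Y) = (87 + Y)/(-163 + P)
p(l(6), M(-9)) - k(z) = (87 + 3)/(-163 + (-4 - 1*6)) - 1*0 = 90/(-163 + (-4 - 6)) + 0 = 90/(-163 - 10) + 0 = 90/(-173) + 0 = -1/173*90 + 0 = -90/173 + 0 = -90/173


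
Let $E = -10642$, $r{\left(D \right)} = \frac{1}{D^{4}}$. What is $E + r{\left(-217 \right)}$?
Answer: $- \frac{23597293267281}{2217373921} \approx -10642.0$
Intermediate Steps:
$r{\left(D \right)} = \frac{1}{D^{4}}$
$E + r{\left(-217 \right)} = -10642 + \frac{1}{2217373921} = - \frac{23597293267281}{2217373921}$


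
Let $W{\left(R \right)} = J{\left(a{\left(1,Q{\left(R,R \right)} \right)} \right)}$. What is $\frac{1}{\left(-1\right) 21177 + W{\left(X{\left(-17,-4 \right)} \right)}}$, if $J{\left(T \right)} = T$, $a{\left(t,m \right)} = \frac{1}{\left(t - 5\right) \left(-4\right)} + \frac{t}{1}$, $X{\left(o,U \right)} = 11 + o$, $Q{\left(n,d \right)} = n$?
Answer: $- \frac{16}{338815} \approx -4.7223 \cdot 10^{-5}$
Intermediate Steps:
$a{\left(t,m \right)} = t - \frac{1}{4 \left(-5 + t\right)}$ ($a{\left(t,m \right)} = \frac{1}{-5 + t} \left(- \frac{1}{4}\right) + t 1 = - \frac{1}{4 \left(-5 + t\right)} + t = t - \frac{1}{4 \left(-5 + t\right)}$)
$W{\left(R \right)} = \frac{17}{16}$ ($W{\left(R \right)} = \frac{- \frac{1}{4} + 1^{2} - 5}{-5 + 1} = \frac{- \frac{1}{4} + 1 - 5}{-4} = \left(- \frac{1}{4}\right) \left(- \frac{17}{4}\right) = \frac{17}{16}$)
$\frac{1}{\left(-1\right) 21177 + W{\left(X{\left(-17,-4 \right)} \right)}} = \frac{1}{\left(-1\right) 21177 + \frac{17}{16}} = \frac{1}{-21177 + \frac{17}{16}} = \frac{1}{- \frac{338815}{16}} = - \frac{16}{338815}$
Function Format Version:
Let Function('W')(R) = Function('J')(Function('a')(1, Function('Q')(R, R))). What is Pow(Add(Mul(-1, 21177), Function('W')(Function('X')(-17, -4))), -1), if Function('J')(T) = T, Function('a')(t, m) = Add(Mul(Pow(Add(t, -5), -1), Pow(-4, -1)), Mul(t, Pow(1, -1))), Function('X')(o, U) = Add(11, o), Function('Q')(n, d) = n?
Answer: Rational(-16, 338815) ≈ -4.7223e-5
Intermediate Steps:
Function('a')(t, m) = Add(t, Mul(Rational(-1, 4), Pow(Add(-5, t), -1))) (Function('a')(t, m) = Add(Mul(Pow(Add(-5, t), -1), Rational(-1, 4)), Mul(t, 1)) = Add(Mul(Rational(-1, 4), Pow(Add(-5, t), -1)), t) = Add(t, Mul(Rational(-1, 4), Pow(Add(-5, t), -1))))
Function('W')(R) = Rational(17, 16) (Function('W')(R) = Mul(Pow(Add(-5, 1), -1), Add(Rational(-1, 4), Pow(1, 2), Mul(-5, 1))) = Mul(Pow(-4, -1), Add(Rational(-1, 4), 1, -5)) = Mul(Rational(-1, 4), Rational(-17, 4)) = Rational(17, 16))
Pow(Add(Mul(-1, 21177), Function('W')(Function('X')(-17, -4))), -1) = Pow(Add(Mul(-1, 21177), Rational(17, 16)), -1) = Pow(Add(-21177, Rational(17, 16)), -1) = Pow(Rational(-338815, 16), -1) = Rational(-16, 338815)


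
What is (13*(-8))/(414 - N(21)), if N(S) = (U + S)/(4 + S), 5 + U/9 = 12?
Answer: -1300/5133 ≈ -0.25326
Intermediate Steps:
U = 63 (U = -45 + 9*12 = -45 + 108 = 63)
N(S) = (63 + S)/(4 + S)
(13*(-8))/(414 - N(21)) = (13*(-8))/(414 - (63 + 21)/(4 + 21)) = -104/(414 - 84/25) = -104/10266/25 = -104*25/10266 = -1300/5133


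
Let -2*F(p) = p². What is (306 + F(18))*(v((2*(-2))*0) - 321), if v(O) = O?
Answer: -46224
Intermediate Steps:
F(p) = -p²/2
(306 + F(18))*(v((2*(-2))*0) - 321) = (306 - ½*18²)*((2*(-2))*0 - 321) = (306 - ½*324)*(-4*0 - 321) = (306 - 162)*(0 - 321) = 144*(-321) = -46224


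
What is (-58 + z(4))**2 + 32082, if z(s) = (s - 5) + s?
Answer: 35107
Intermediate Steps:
z(s) = -5 + 2*s (z(s) = (-5 + s) + s = -5 + 2*s)
(-58 + z(4))**2 + 32082 = (-58 + (-5 + 2*4))**2 + 32082 = (-58 + (-5 + 8))**2 + 32082 = (-58 + 3)**2 + 32082 = (-55)**2 + 32082 = 3025 + 32082 = 35107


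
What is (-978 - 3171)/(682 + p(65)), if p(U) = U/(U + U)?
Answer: -2766/455 ≈ -6.0791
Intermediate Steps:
p(U) = 1/2 (p(U) = U/((2*U)) = U*(1/(2*U)) = 1/2)
(-978 - 3171)/(682 + p(65)) = (-978 - 3171)/(682 + 1/2) = -4149/1365/2 = -4149*2/1365 = -2766/455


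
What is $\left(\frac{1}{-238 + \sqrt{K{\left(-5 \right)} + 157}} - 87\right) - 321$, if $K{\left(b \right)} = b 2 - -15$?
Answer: $- \frac{11522447}{28241} - \frac{9 \sqrt{2}}{56482} \approx -408.0$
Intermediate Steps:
$K{\left(b \right)} = 15 + 2 b$ ($K{\left(b \right)} = 2 b + 15 = 15 + 2 b$)
$\left(\frac{1}{-238 + \sqrt{K{\left(-5 \right)} + 157}} - 87\right) - 321 = \left(\frac{1}{-238 + \sqrt{\left(15 + 2 \left(-5\right)\right) + 157}} - 87\right) - 321 = \left(\frac{1}{-238 + \sqrt{\left(15 - 10\right) + 157}} - 87\right) - 321 = \left(\frac{1}{-238 + \sqrt{5 + 157}} - 87\right) - 321 = \left(\frac{1}{-238 + \sqrt{162}} - 87\right) - 321 = \left(\frac{1}{-238 + 9 \sqrt{2}} - 87\right) - 321 = \left(-87 + \frac{1}{-238 + 9 \sqrt{2}}\right) - 321 = -408 + \frac{1}{-238 + 9 \sqrt{2}}$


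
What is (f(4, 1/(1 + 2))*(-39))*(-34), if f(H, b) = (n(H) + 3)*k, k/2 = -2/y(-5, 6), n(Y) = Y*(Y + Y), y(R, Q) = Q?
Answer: -30940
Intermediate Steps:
n(Y) = 2*Y² (n(Y) = Y*(2*Y) = 2*Y²)
k = -⅔ (k = 2*(-2/6) = 2*(-2*⅙) = 2*(-⅓) = -⅔ ≈ -0.66667)
f(H, b) = -2 - 4*H²/3 (f(H, b) = (2*H² + 3)*(-⅔) = (3 + 2*H²)*(-⅔) = -2 - 4*H²/3)
(f(4, 1/(1 + 2))*(-39))*(-34) = ((-2 - 4/3*4²)*(-39))*(-34) = ((-2 - 4/3*16)*(-39))*(-34) = ((-2 - 64/3)*(-39))*(-34) = -70/3*(-39)*(-34) = 910*(-34) = -30940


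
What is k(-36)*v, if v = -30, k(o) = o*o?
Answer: -38880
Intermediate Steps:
k(o) = o²
k(-36)*v = (-36)²*(-30) = 1296*(-30) = -38880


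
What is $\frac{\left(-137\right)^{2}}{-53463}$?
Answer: $- \frac{18769}{53463} \approx -0.35107$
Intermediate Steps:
$\frac{\left(-137\right)^{2}}{-53463} = 18769 \left(- \frac{1}{53463}\right) = - \frac{18769}{53463}$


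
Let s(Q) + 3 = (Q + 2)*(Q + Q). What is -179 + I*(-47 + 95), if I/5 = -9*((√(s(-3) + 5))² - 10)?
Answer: 4141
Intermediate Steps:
s(Q) = -3 + 2*Q*(2 + Q) (s(Q) = -3 + (Q + 2)*(Q + Q) = -3 + (2 + Q)*(2*Q) = -3 + 2*Q*(2 + Q))
I = 90 (I = 5*(-9*((√((-3 + 2*(-3)² + 4*(-3)) + 5))² - 10)) = 5*(-9*((√((-3 + 2*9 - 12) + 5))² - 10)) = 5*(-9*((√((-3 + 18 - 12) + 5))² - 10)) = 5*(-9*((√(3 + 5))² - 10)) = 5*(-9*((√8)² - 10)) = 5*(-9*((2*√2)² - 10)) = 5*(-9*(8 - 10)) = 5*(-9*(-2)) = 5*18 = 90)
-179 + I*(-47 + 95) = -179 + 90*(-47 + 95) = -179 + 90*48 = -179 + 4320 = 4141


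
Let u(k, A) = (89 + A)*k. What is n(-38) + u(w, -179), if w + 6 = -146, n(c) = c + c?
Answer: 13604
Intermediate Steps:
n(c) = 2*c
w = -152 (w = -6 - 146 = -152)
u(k, A) = k*(89 + A)
n(-38) + u(w, -179) = 2*(-38) - 152*(89 - 179) = -76 - 152*(-90) = -76 + 13680 = 13604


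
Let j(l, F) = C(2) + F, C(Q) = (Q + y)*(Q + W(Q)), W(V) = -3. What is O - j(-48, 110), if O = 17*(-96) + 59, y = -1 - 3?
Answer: -1685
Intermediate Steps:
y = -4
O = -1573 (O = -1632 + 59 = -1573)
C(Q) = (-4 + Q)*(-3 + Q) (C(Q) = (Q - 4)*(Q - 3) = (-4 + Q)*(-3 + Q))
j(l, F) = 2 + F (j(l, F) = (12 + 2² - 7*2) + F = (12 + 4 - 14) + F = 2 + F)
O - j(-48, 110) = -1573 - (2 + 110) = -1573 - 1*112 = -1573 - 112 = -1685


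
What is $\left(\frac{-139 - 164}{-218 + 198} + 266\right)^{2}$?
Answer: $\frac{31618129}{400} \approx 79045.0$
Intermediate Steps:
$\left(\frac{-139 - 164}{-218 + 198} + 266\right)^{2} = \left(- \frac{303}{-20} + 266\right)^{2} = \left(\left(-303\right) \left(- \frac{1}{20}\right) + 266\right)^{2} = \left(\frac{303}{20} + 266\right)^{2} = \left(\frac{5623}{20}\right)^{2} = \frac{31618129}{400}$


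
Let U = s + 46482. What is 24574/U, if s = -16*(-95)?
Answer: 12287/24001 ≈ 0.51194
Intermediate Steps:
s = 1520
U = 48002 (U = 1520 + 46482 = 48002)
24574/U = 24574/48002 = 24574*(1/48002) = 12287/24001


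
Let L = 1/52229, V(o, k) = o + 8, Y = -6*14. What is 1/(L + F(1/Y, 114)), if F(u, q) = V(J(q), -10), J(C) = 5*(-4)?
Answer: -52229/626747 ≈ -0.083333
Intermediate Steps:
Y = -84
J(C) = -20
V(o, k) = 8 + o
L = 1/52229 ≈ 1.9146e-5
F(u, q) = -12 (F(u, q) = 8 - 20 = -12)
1/(L + F(1/Y, 114)) = 1/(1/52229 - 12) = 1/(-626747/52229) = -52229/626747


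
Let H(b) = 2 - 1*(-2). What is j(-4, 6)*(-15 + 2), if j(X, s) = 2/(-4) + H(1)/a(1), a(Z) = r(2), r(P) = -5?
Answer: 169/10 ≈ 16.900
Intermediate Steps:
H(b) = 4 (H(b) = 2 + 2 = 4)
a(Z) = -5
j(X, s) = -13/10 (j(X, s) = 2/(-4) + 4/(-5) = 2*(-¼) + 4*(-⅕) = -½ - ⅘ = -13/10)
j(-4, 6)*(-15 + 2) = -13*(-15 + 2)/10 = -13/10*(-13) = 169/10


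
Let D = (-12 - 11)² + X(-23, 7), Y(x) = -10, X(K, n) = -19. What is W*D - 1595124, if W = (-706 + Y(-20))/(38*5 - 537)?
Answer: -553142868/347 ≈ -1.5941e+6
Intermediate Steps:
D = 510 (D = (-12 - 11)² - 19 = (-23)² - 19 = 529 - 19 = 510)
W = 716/347 (W = (-706 - 10)/(38*5 - 537) = -716/(190 - 537) = -716/(-347) = -716*(-1/347) = 716/347 ≈ 2.0634)
W*D - 1595124 = (716/347)*510 - 1595124 = 365160/347 - 1595124 = -553142868/347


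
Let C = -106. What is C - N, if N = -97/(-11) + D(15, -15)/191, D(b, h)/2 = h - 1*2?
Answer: -240859/2101 ≈ -114.64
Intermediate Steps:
D(b, h) = -4 + 2*h (D(b, h) = 2*(h - 1*2) = 2*(h - 2) = 2*(-2 + h) = -4 + 2*h)
N = 18153/2101 (N = -97/(-11) + (-4 + 2*(-15))/191 = -97*(-1/11) + (-4 - 30)*(1/191) = 97/11 - 34*1/191 = 97/11 - 34/191 = 18153/2101 ≈ 8.6402)
C - N = -106 - 1*18153/2101 = -106 - 18153/2101 = -240859/2101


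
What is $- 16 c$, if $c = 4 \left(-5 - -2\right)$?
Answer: $192$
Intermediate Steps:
$c = -12$ ($c = 4 \left(-5 + 2\right) = 4 \left(-3\right) = -12$)
$- 16 c = \left(-16\right) \left(-12\right) = 192$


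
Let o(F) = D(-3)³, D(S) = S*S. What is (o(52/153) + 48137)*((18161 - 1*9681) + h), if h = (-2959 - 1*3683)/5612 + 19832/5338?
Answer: 1552167291858611/3744607 ≈ 4.1451e+8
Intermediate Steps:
D(S) = S²
h = 18960547/7489214 (h = (-2959 - 3683)*(1/5612) + 19832*(1/5338) = -6642*1/5612 + 9916/2669 = -3321/2806 + 9916/2669 = 18960547/7489214 ≈ 2.5317)
o(F) = 729 (o(F) = ((-3)²)³ = 9³ = 729)
(o(52/153) + 48137)*((18161 - 1*9681) + h) = (729 + 48137)*((18161 - 1*9681) + 18960547/7489214) = 48866*((18161 - 9681) + 18960547/7489214) = 48866*(8480 + 18960547/7489214) = 48866*(63527495267/7489214) = 1552167291858611/3744607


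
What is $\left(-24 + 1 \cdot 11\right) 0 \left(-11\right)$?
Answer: $0$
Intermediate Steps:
$\left(-24 + 1 \cdot 11\right) 0 \left(-11\right) = \left(-24 + 11\right) 0 = \left(-13\right) 0 = 0$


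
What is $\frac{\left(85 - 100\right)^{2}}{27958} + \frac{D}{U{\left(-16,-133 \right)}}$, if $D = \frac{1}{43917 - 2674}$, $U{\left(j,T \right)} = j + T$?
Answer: $\frac{1382643617}{171807697306} \approx 0.0080476$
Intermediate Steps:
$U{\left(j,T \right)} = T + j$
$D = \frac{1}{41243} \approx 2.4247 \cdot 10^{-5}$
$\frac{\left(85 - 100\right)^{2}}{27958} + \frac{D}{U{\left(-16,-133 \right)}} = \frac{\left(85 - 100\right)^{2}}{27958} + \frac{1}{41243 \left(-133 - 16\right)} = \left(-15\right)^{2} \cdot \frac{1}{27958} + \frac{1}{41243 \left(-149\right)} = 225 \cdot \frac{1}{27958} + \frac{1}{41243} \left(- \frac{1}{149}\right) = \frac{225}{27958} - \frac{1}{6145207} = \frac{1382643617}{171807697306}$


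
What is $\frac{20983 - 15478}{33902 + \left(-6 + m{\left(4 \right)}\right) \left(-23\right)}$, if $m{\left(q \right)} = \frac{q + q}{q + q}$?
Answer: $\frac{1835}{11339} \approx 0.16183$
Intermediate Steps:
$m{\left(q \right)} = 1$ ($m{\left(q \right)} = \frac{2 q}{2 q} = 2 q \frac{1}{2 q} = 1$)
$\frac{20983 - 15478}{33902 + \left(-6 + m{\left(4 \right)}\right) \left(-23\right)} = \frac{20983 - 15478}{33902 + \left(-6 + 1\right) \left(-23\right)} = \frac{5505}{33902 - -115} = \frac{5505}{33902 + 115} = \frac{5505}{34017} = 5505 \cdot \frac{1}{34017} = \frac{1835}{11339}$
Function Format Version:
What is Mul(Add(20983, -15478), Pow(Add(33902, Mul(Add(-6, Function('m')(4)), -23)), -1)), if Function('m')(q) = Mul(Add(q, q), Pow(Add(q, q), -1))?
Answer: Rational(1835, 11339) ≈ 0.16183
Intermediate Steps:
Function('m')(q) = 1 (Function('m')(q) = Mul(Mul(2, q), Pow(Mul(2, q), -1)) = Mul(Mul(2, q), Mul(Rational(1, 2), Pow(q, -1))) = 1)
Mul(Add(20983, -15478), Pow(Add(33902, Mul(Add(-6, Function('m')(4)), -23)), -1)) = Mul(Add(20983, -15478), Pow(Add(33902, Mul(Add(-6, 1), -23)), -1)) = Mul(5505, Pow(Add(33902, Mul(-5, -23)), -1)) = Mul(5505, Pow(Add(33902, 115), -1)) = Mul(5505, Pow(34017, -1)) = Mul(5505, Rational(1, 34017)) = Rational(1835, 11339)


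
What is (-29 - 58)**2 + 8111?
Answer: 15680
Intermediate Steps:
(-29 - 58)**2 + 8111 = (-87)**2 + 8111 = 7569 + 8111 = 15680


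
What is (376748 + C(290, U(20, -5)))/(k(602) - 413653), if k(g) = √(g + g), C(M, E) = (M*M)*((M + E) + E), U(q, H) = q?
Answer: -11635954649444/171108803205 - 56259496*√301/171108803205 ≈ -68.009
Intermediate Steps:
C(M, E) = M²*(M + 2*E) (C(M, E) = M²*((E + M) + E) = M²*(M + 2*E))
k(g) = √2*√g (k(g) = √(2*g) = √2*√g)
(376748 + C(290, U(20, -5)))/(k(602) - 413653) = (376748 + 290²*(290 + 2*20))/(√2*√602 - 413653) = (376748 + 84100*(290 + 40))/(2*√301 - 413653) = (376748 + 84100*330)/(-413653 + 2*√301) = (376748 + 27753000)/(-413653 + 2*√301) = 28129748/(-413653 + 2*√301)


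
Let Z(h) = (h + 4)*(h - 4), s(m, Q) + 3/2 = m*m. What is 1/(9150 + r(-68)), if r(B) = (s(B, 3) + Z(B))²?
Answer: 4/340845121 ≈ 1.1736e-8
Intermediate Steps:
s(m, Q) = -3/2 + m² (s(m, Q) = -3/2 + m*m = -3/2 + m²)
Z(h) = (-4 + h)*(4 + h) (Z(h) = (4 + h)*(-4 + h) = (-4 + h)*(4 + h))
r(B) = (-35/2 + 2*B²)² (r(B) = ((-3/2 + B²) + (-16 + B²))² = (-35/2 + 2*B²)²)
1/(9150 + r(-68)) = 1/(9150 + (-35 + 4*(-68)²)²/4) = 1/(9150 + (-35 + 4*4624)²/4) = 1/(9150 + (-35 + 18496)²/4) = 1/(9150 + (¼)*18461²) = 1/(9150 + (¼)*340808521) = 1/(9150 + 340808521/4) = 1/(340845121/4) = 4/340845121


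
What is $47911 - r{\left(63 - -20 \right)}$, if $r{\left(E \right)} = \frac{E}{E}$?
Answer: $47910$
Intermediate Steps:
$r{\left(E \right)} = 1$
$47911 - r{\left(63 - -20 \right)} = 47911 - 1 = 47910$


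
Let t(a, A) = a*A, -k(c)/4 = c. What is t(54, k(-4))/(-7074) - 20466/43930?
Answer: -1691963/2877415 ≈ -0.58801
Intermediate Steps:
k(c) = -4*c
t(a, A) = A*a
t(54, k(-4))/(-7074) - 20466/43930 = (-4*(-4)*54)/(-7074) - 20466/43930 = (16*54)*(-1/7074) - 20466*1/43930 = 864*(-1/7074) - 10233/21965 = -16/131 - 10233/21965 = -1691963/2877415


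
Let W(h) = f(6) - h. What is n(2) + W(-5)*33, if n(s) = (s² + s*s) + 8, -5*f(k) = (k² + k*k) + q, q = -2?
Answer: -281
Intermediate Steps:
f(k) = ⅖ - 2*k²/5 (f(k) = -((k² + k*k) - 2)/5 = -((k² + k²) - 2)/5 = -(2*k² - 2)/5 = -(-2 + 2*k²)/5 = ⅖ - 2*k²/5)
W(h) = -14 - h (W(h) = (⅖ - ⅖*6²) - h = (⅖ - ⅖*36) - h = (⅖ - 72/5) - h = -14 - h)
n(s) = 8 + 2*s² (n(s) = (s² + s²) + 8 = 2*s² + 8 = 8 + 2*s²)
n(2) + W(-5)*33 = (8 + 2*2²) + (-14 - 1*(-5))*33 = (8 + 2*4) + (-14 + 5)*33 = (8 + 8) - 9*33 = 16 - 297 = -281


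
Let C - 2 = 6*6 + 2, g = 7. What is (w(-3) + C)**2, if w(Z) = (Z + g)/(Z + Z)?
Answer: 13924/9 ≈ 1547.1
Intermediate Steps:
w(Z) = (7 + Z)/(2*Z) (w(Z) = (Z + 7)/(Z + Z) = (7 + Z)/((2*Z)) = (7 + Z)*(1/(2*Z)) = (7 + Z)/(2*Z))
C = 40 (C = 2 + (6*6 + 2) = 2 + (36 + 2) = 2 + 38 = 40)
(w(-3) + C)**2 = ((1/2)*(7 - 3)/(-3) + 40)**2 = ((1/2)*(-1/3)*4 + 40)**2 = (-2/3 + 40)**2 = (118/3)**2 = 13924/9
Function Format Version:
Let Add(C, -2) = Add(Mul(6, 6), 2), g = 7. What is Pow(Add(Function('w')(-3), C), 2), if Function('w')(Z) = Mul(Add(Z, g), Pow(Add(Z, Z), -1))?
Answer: Rational(13924, 9) ≈ 1547.1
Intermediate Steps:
Function('w')(Z) = Mul(Rational(1, 2), Pow(Z, -1), Add(7, Z)) (Function('w')(Z) = Mul(Add(Z, 7), Pow(Add(Z, Z), -1)) = Mul(Add(7, Z), Pow(Mul(2, Z), -1)) = Mul(Add(7, Z), Mul(Rational(1, 2), Pow(Z, -1))) = Mul(Rational(1, 2), Pow(Z, -1), Add(7, Z)))
C = 40 (C = Add(2, Add(Mul(6, 6), 2)) = Add(2, Add(36, 2)) = Add(2, 38) = 40)
Pow(Add(Function('w')(-3), C), 2) = Pow(Add(Mul(Rational(1, 2), Pow(-3, -1), Add(7, -3)), 40), 2) = Pow(Add(Mul(Rational(1, 2), Rational(-1, 3), 4), 40), 2) = Pow(Add(Rational(-2, 3), 40), 2) = Pow(Rational(118, 3), 2) = Rational(13924, 9)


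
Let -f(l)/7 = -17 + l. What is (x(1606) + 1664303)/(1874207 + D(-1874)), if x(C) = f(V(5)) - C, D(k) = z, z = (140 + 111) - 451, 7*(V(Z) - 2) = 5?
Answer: 1662797/1874007 ≈ 0.88729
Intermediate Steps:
V(Z) = 19/7 (V(Z) = 2 + (1/7)*5 = 2 + 5/7 = 19/7)
z = -200 (z = 251 - 451 = -200)
D(k) = -200
f(l) = 119 - 7*l (f(l) = -7*(-17 + l) = 119 - 7*l)
x(C) = 100 - C (x(C) = (119 - 7*19/7) - C = (119 - 19) - C = 100 - C)
(x(1606) + 1664303)/(1874207 + D(-1874)) = ((100 - 1*1606) + 1664303)/(1874207 - 200) = ((100 - 1606) + 1664303)/1874007 = (-1506 + 1664303)*(1/1874007) = 1662797*(1/1874007) = 1662797/1874007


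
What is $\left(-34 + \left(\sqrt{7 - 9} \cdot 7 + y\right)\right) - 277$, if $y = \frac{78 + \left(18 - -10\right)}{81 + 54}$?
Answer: $- \frac{41879}{135} + 7 i \sqrt{2} \approx -310.21 + 9.8995 i$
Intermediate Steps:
$y = \frac{106}{135}$ ($y = \frac{78 + \left(18 + 10\right)}{135} = \left(78 + 28\right) \frac{1}{135} = 106 \cdot \frac{1}{135} = \frac{106}{135} \approx 0.78518$)
$\left(-34 + \left(\sqrt{7 - 9} \cdot 7 + y\right)\right) - 277 = \left(-34 + \left(\sqrt{7 - 9} \cdot 7 + \frac{106}{135}\right)\right) - 277 = \left(-34 + \left(\sqrt{-2} \cdot 7 + \frac{106}{135}\right)\right) - 277 = \left(-34 + \left(i \sqrt{2} \cdot 7 + \frac{106}{135}\right)\right) - 277 = \left(-34 + \left(7 i \sqrt{2} + \frac{106}{135}\right)\right) - 277 = \left(-34 + \left(\frac{106}{135} + 7 i \sqrt{2}\right)\right) - 277 = \left(- \frac{4484}{135} + 7 i \sqrt{2}\right) - 277 = - \frac{41879}{135} + 7 i \sqrt{2}$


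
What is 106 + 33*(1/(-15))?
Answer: 519/5 ≈ 103.80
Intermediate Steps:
106 + 33*(1/(-15)) = 106 + 33*(-1/15*1) = 106 + 33*(-1/15) = 106 - 11/5 = 519/5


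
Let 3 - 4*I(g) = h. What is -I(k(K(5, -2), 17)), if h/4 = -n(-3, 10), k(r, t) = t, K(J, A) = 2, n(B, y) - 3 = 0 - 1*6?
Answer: 9/4 ≈ 2.2500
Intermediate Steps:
n(B, y) = -3 (n(B, y) = 3 + (0 - 1*6) = 3 + (0 - 6) = 3 - 6 = -3)
h = 12 (h = 4*(-1*(-3)) = 4*3 = 12)
I(g) = -9/4 (I(g) = 3/4 - 1/4*12 = 3/4 - 3 = -9/4)
-I(k(K(5, -2), 17)) = -1*(-9/4) = 9/4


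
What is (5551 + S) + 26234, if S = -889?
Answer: 30896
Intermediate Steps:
(5551 + S) + 26234 = (5551 - 889) + 26234 = 4662 + 26234 = 30896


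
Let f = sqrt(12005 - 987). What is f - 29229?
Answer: -29229 + sqrt(11018) ≈ -29124.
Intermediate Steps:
f = sqrt(11018) ≈ 104.97
f - 29229 = sqrt(11018) - 29229 = -29229 + sqrt(11018)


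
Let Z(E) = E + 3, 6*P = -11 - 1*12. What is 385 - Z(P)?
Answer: 2315/6 ≈ 385.83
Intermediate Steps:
P = -23/6 (P = (-11 - 1*12)/6 = (-11 - 12)/6 = (⅙)*(-23) = -23/6 ≈ -3.8333)
Z(E) = 3 + E
385 - Z(P) = 385 - (3 - 23/6) = 385 - 1*(-⅚) = 385 + ⅚ = 2315/6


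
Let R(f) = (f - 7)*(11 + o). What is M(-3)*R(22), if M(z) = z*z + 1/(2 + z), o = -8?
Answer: 360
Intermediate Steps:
M(z) = z**2 + 1/(2 + z)
R(f) = -21 + 3*f (R(f) = (f - 7)*(11 - 8) = (-7 + f)*3 = -21 + 3*f)
M(-3)*R(22) = ((1 + (-3)**3 + 2*(-3)**2)/(2 - 3))*(-21 + 3*22) = ((1 - 27 + 2*9)/(-1))*(-21 + 66) = -(1 - 27 + 18)*45 = -1*(-8)*45 = 8*45 = 360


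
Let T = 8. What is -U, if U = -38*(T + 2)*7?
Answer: 2660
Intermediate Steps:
U = -2660 (U = -38*(8 + 2)*7 = -380*7 = -38*70 = -2660)
-U = -1*(-2660) = 2660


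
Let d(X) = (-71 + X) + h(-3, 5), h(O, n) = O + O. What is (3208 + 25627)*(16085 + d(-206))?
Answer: 455650670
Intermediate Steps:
h(O, n) = 2*O
d(X) = -77 + X (d(X) = (-71 + X) + 2*(-3) = (-71 + X) - 6 = -77 + X)
(3208 + 25627)*(16085 + d(-206)) = (3208 + 25627)*(16085 + (-77 - 206)) = 28835*(16085 - 283) = 28835*15802 = 455650670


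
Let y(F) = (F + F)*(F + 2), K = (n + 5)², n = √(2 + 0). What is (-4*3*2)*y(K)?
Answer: -47184 - 26880*√2 ≈ -85198.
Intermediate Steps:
n = √2 ≈ 1.4142
K = (5 + √2)² (K = (√2 + 5)² = (5 + √2)² ≈ 41.142)
y(F) = 2*F*(2 + F) (y(F) = (2*F)*(2 + F) = 2*F*(2 + F))
(-4*3*2)*y(K) = (-4*3*2)*(2*(5 + √2)²*(2 + (5 + √2)²)) = (-12*2)*(2*(5 + √2)²*(2 + (5 + √2)²)) = -48*(5 + √2)²*(2 + (5 + √2)²)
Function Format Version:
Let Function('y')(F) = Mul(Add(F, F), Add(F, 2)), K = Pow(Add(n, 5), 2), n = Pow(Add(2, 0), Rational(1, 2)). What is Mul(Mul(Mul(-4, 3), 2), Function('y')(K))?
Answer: Add(-47184, Mul(-26880, Pow(2, Rational(1, 2)))) ≈ -85198.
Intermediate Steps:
n = Pow(2, Rational(1, 2)) ≈ 1.4142
K = Pow(Add(5, Pow(2, Rational(1, 2))), 2) (K = Pow(Add(Pow(2, Rational(1, 2)), 5), 2) = Pow(Add(5, Pow(2, Rational(1, 2))), 2) ≈ 41.142)
Function('y')(F) = Mul(2, F, Add(2, F)) (Function('y')(F) = Mul(Mul(2, F), Add(2, F)) = Mul(2, F, Add(2, F)))
Mul(Mul(Mul(-4, 3), 2), Function('y')(K)) = Mul(Mul(Mul(-4, 3), 2), Mul(2, Pow(Add(5, Pow(2, Rational(1, 2))), 2), Add(2, Pow(Add(5, Pow(2, Rational(1, 2))), 2)))) = Mul(Mul(-12, 2), Mul(2, Pow(Add(5, Pow(2, Rational(1, 2))), 2), Add(2, Pow(Add(5, Pow(2, Rational(1, 2))), 2)))) = Mul(-24, Mul(2, Pow(Add(5, Pow(2, Rational(1, 2))), 2), Add(2, Pow(Add(5, Pow(2, Rational(1, 2))), 2)))) = Mul(-48, Pow(Add(5, Pow(2, Rational(1, 2))), 2), Add(2, Pow(Add(5, Pow(2, Rational(1, 2))), 2)))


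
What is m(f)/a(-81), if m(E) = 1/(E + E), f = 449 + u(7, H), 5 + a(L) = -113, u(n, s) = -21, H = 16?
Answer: -1/101008 ≈ -9.9002e-6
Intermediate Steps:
a(L) = -118 (a(L) = -5 - 113 = -118)
f = 428 (f = 449 - 21 = 428)
m(E) = 1/(2*E)
m(f)/a(-81) = ((½)/428)/(-118) = ((½)*(1/428))*(-1/118) = (1/856)*(-1/118) = -1/101008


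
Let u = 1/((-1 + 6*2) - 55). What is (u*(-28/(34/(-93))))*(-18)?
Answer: 5859/187 ≈ 31.332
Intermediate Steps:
u = -1/44 (u = 1/((-1 + 12) - 55) = 1/(11 - 55) = 1/(-44) = -1/44 ≈ -0.022727)
(u*(-28/(34/(-93))))*(-18) = -(-7)/(11*(34/(-93)))*(-18) = -(-7)/(11*(34*(-1/93)))*(-18) = -(-7)/(11*(-34/93))*(-18) = -(-7)*(-93)/(11*34)*(-18) = -1/44*1302/17*(-18) = -651/374*(-18) = 5859/187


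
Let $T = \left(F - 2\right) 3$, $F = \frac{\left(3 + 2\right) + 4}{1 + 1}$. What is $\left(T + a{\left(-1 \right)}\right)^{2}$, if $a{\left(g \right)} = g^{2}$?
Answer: $\frac{289}{4} \approx 72.25$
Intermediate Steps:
$F = \frac{9}{2}$ ($F = \frac{5 + 4}{2} = 9 \cdot \frac{1}{2} = \frac{9}{2} \approx 4.5$)
$T = \frac{15}{2}$ ($T = \left(\frac{9}{2} - 2\right) 3 = \frac{5}{2} \cdot 3 = \frac{15}{2} \approx 7.5$)
$\left(T + a{\left(-1 \right)}\right)^{2} = \left(\frac{15}{2} + \left(-1\right)^{2}\right)^{2} = \left(\frac{15}{2} + 1\right)^{2} = \left(\frac{17}{2}\right)^{2} = \frac{289}{4}$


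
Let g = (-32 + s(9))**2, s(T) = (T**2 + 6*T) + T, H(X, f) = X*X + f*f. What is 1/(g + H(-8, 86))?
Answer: 1/20004 ≈ 4.9990e-5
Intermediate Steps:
H(X, f) = X**2 + f**2
s(T) = T**2 + 7*T
g = 12544 (g = (-32 + 9*(7 + 9))**2 = (-32 + 9*16)**2 = (-32 + 144)**2 = 112**2 = 12544)
1/(g + H(-8, 86)) = 1/(12544 + ((-8)**2 + 86**2)) = 1/(12544 + (64 + 7396)) = 1/(12544 + 7460) = 1/20004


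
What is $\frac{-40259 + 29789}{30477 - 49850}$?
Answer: $\frac{10470}{19373} \approx 0.54044$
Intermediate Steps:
$\frac{-40259 + 29789}{30477 - 49850} = - \frac{10470}{-19373} = \left(-10470\right) \left(- \frac{1}{19373}\right) = \frac{10470}{19373}$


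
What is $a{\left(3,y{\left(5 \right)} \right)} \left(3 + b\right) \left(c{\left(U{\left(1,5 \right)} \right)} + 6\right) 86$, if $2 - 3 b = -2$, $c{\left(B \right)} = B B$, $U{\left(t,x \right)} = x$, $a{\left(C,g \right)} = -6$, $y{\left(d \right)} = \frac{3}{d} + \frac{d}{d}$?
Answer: $-69316$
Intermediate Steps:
$y{\left(d \right)} = 1 + \frac{3}{d}$ ($y{\left(d \right)} = \frac{3}{d} + 1 = 1 + \frac{3}{d}$)
$c{\left(B \right)} = B^{2}$
$b = \frac{4}{3}$ ($b = \frac{2}{3} - - \frac{2}{3} = \frac{2}{3} + \frac{2}{3} = \frac{4}{3} \approx 1.3333$)
$a{\left(3,y{\left(5 \right)} \right)} \left(3 + b\right) \left(c{\left(U{\left(1,5 \right)} \right)} + 6\right) 86 = - 6 \left(3 + \frac{4}{3}\right) \left(5^{2} + 6\right) 86 = - 6 \frac{13 \left(25 + 6\right)}{3} \cdot 86 = - 6 \cdot \frac{13}{3} \cdot 31 \cdot 86 = \left(-6\right) \frac{403}{3} \cdot 86 = \left(-806\right) 86 = -69316$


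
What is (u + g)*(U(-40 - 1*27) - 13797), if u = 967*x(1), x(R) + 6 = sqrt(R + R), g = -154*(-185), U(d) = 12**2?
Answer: -309759264 - 13202451*sqrt(2) ≈ -3.2843e+8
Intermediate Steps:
U(d) = 144
g = 28490
x(R) = -6 + sqrt(2)*sqrt(R) (x(R) = -6 + sqrt(R + R) = -6 + sqrt(2*R) = -6 + sqrt(2)*sqrt(R))
u = -5802 + 967*sqrt(2) (u = 967*(-6 + sqrt(2)*sqrt(1)) = 967*(-6 + sqrt(2)*1) = 967*(-6 + sqrt(2)) = -5802 + 967*sqrt(2) ≈ -4434.5)
(u + g)*(U(-40 - 1*27) - 13797) = ((-5802 + 967*sqrt(2)) + 28490)*(144 - 13797) = (22688 + 967*sqrt(2))*(-13653) = -309759264 - 13202451*sqrt(2)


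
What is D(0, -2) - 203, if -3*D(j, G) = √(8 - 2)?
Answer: -203 - √6/3 ≈ -203.82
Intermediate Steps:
D(j, G) = -√6/3 (D(j, G) = -√(8 - 2)/3 = -√6/3)
D(0, -2) - 203 = -√6/3 - 203 = -203 - √6/3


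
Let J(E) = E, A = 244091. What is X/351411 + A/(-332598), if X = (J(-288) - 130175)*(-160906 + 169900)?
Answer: -130117007243719/38959531926 ≈ -3339.8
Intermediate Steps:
X = -1173384222 (X = (-288 - 130175)*(-160906 + 169900) = -130463*8994 = -1173384222)
X/351411 + A/(-332598) = -1173384222/351411 + 244091/(-332598) = -1173384222*1/351411 + 244091*(-1/332598) = -391128074/117137 - 244091/332598 = -130117007243719/38959531926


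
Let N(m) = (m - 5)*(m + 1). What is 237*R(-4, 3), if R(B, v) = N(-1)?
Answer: 0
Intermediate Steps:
N(m) = (1 + m)*(-5 + m) (N(m) = (-5 + m)*(1 + m) = (1 + m)*(-5 + m))
R(B, v) = 0 (R(B, v) = -5 + (-1)² - 4*(-1) = -5 + 1 + 4 = 0)
237*R(-4, 3) = 237*0 = 0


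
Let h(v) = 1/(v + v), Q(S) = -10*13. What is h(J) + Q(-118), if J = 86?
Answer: -22359/172 ≈ -129.99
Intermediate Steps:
Q(S) = -130
h(v) = 1/(2*v)
h(J) + Q(-118) = (½)/86 - 130 = (½)*(1/86) - 130 = 1/172 - 130 = -22359/172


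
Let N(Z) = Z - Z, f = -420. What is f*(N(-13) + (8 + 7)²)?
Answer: -94500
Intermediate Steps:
N(Z) = 0
f*(N(-13) + (8 + 7)²) = -420*(0 + (8 + 7)²) = -420*(0 + 15²) = -420*(0 + 225) = -420*225 = -94500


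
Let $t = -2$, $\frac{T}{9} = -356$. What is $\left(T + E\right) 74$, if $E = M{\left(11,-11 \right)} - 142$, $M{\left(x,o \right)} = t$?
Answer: $-247752$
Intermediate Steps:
$T = -3204$ ($T = 9 \left(-356\right) = -3204$)
$M{\left(x,o \right)} = -2$
$E = -144$ ($E = -2 - 142 = -144$)
$\left(T + E\right) 74 = \left(-3204 - 144\right) 74 = \left(-3348\right) 74 = -247752$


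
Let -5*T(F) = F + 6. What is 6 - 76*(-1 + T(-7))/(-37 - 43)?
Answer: 131/25 ≈ 5.2400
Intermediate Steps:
T(F) = -6/5 - F/5 (T(F) = -(F + 6)/5 = -(6 + F)/5 = -6/5 - F/5)
6 - 76*(-1 + T(-7))/(-37 - 43) = 6 - 76*(-1 + (-6/5 - 1/5*(-7)))/(-37 - 43) = 6 - 76*(-1 + (-6/5 + 7/5))/(-80) = 6 - 76*(-1 + 1/5)*(-1)/80 = 6 - (-304)*(-1)/(5*80) = 6 - 76*1/100 = 6 - 19/25 = 131/25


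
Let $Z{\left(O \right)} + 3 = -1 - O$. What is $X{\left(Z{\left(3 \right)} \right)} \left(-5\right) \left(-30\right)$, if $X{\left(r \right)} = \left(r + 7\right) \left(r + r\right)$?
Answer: $0$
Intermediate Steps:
$Z{\left(O \right)} = -4 - O$ ($Z{\left(O \right)} = -3 - \left(1 + O\right) = -4 - O$)
$X{\left(r \right)} = 2 r \left(7 + r\right)$ ($X{\left(r \right)} = \left(7 + r\right) 2 r = 2 r \left(7 + r\right)$)
$X{\left(Z{\left(3 \right)} \right)} \left(-5\right) \left(-30\right) = 2 \left(-4 - 3\right) \left(7 - 7\right) \left(-5\right) \left(-30\right) = 2 \left(-7\right) \left(7 - 7\right) \left(-5\right) \left(-30\right) = 2 \left(-7\right) 0 \left(-5\right) \left(-30\right) = 0 \left(-5\right) \left(-30\right) = 0 \left(-30\right) = 0$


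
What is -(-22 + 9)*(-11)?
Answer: -143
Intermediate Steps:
-(-22 + 9)*(-11) = -1*(-13)*(-11) = 13*(-11) = -143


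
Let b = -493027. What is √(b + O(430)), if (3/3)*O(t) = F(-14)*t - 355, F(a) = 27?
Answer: 2*I*√120443 ≈ 694.1*I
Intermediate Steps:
O(t) = -355 + 27*t (O(t) = 27*t - 355 = -355 + 27*t)
√(b + O(430)) = √(-493027 + (-355 + 27*430)) = √(-493027 + (-355 + 11610)) = √(-493027 + 11255) = √(-481772) = 2*I*√120443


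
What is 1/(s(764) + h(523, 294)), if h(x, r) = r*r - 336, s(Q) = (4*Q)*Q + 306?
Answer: 1/2421190 ≈ 4.1302e-7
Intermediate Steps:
s(Q) = 306 + 4*Q² (s(Q) = 4*Q² + 306 = 306 + 4*Q²)
h(x, r) = -336 + r² (h(x, r) = r² - 336 = -336 + r²)
1/(s(764) + h(523, 294)) = 1/((306 + 4*764²) + (-336 + 294²)) = 1/((306 + 4*583696) + (-336 + 86436)) = 1/((306 + 2334784) + 86100) = 1/(2335090 + 86100) = 1/2421190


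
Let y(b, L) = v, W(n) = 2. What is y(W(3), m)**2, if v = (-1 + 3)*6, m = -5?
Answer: 144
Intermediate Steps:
v = 12 (v = 2*6 = 12)
y(b, L) = 12
y(W(3), m)**2 = 12**2 = 144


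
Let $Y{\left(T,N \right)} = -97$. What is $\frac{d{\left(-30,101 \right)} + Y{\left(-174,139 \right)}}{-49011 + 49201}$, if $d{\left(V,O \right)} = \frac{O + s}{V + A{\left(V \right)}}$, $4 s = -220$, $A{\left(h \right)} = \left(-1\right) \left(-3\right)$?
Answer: $- \frac{533}{1026} \approx -0.51949$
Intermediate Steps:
$A{\left(h \right)} = 3$
$s = -55$ ($s = \frac{1}{4} \left(-220\right) = -55$)
$d{\left(V,O \right)} = \frac{-55 + O}{3 + V}$ ($d{\left(V,O \right)} = \frac{O - 55}{V + 3} = \frac{-55 + O}{3 + V}$)
$\frac{d{\left(-30,101 \right)} + Y{\left(-174,139 \right)}}{-49011 + 49201} = \frac{\frac{-55 + 101}{3 - 30} - 97}{-49011 + 49201} = \frac{\frac{1}{-27} \cdot 46 - 97}{190} = \left(\left(- \frac{1}{27}\right) 46 - 97\right) \frac{1}{190} = \left(- \frac{46}{27} - 97\right) \frac{1}{190} = \left(- \frac{2665}{27}\right) \frac{1}{190} = - \frac{533}{1026}$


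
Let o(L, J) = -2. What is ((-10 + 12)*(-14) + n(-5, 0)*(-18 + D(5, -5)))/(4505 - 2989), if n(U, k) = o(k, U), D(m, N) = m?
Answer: -1/758 ≈ -0.0013193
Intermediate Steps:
n(U, k) = -2
((-10 + 12)*(-14) + n(-5, 0)*(-18 + D(5, -5)))/(4505 - 2989) = ((-10 + 12)*(-14) - 2*(-18 + 5))/(4505 - 2989) = (2*(-14) - 2*(-13))/1516 = (-28 + 26)*(1/1516) = -2*1/1516 = -1/758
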